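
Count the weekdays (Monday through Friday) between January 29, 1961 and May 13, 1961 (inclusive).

75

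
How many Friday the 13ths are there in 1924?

The 13th falls on a Friday when the month's 13th has weekday Fri.
Jan 13 is Sun; Feb 13 is Wed; Mar 13 is Thu; Apr 13 is Sun; May 13 is Tue; Jun 13 is Fri ✓; Jul 13 is Sun; Aug 13 is Wed; Sep 13 is Sat; Oct 13 is Mon; Nov 13 is Thu; Dec 13 is Sat.
Friday the 13ths: Jun.

1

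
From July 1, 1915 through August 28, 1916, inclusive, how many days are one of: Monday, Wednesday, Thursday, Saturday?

243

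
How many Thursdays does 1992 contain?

53

1 January 1992 is a Wednesday.
From 1 January 1992 to 31 December 1992 is 366 days inclusive.
366 = 7 × 52 + 2, so there are 52 full weeks plus 2 extra days.
Each full week contributes one Thursday: 52 so far.
The 2 extra days are Wed, Thu — 1 of them qualifies.
Total: 52 + 1 = 53.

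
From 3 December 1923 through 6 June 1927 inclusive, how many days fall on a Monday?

184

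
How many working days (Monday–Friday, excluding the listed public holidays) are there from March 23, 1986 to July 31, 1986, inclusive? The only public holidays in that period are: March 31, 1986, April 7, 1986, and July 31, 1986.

March 23, 1986 is a Sunday.
That's 131 days from start to end, counting both.
131 = 7 × 18 + 5, so there are 18 full weeks plus 5 extra days.
Each full week contributes 5 weekdays (Mon–Fri): 18 × 5 = 90.
The 5 extra days are Sun, Mon, Tue, Wed, Thu — 4 of them qualify.
Total: 90 + 4 = 94.
Holidays: March 31, 1986 (Mon); April 7, 1986 (Mon); July 31, 1986 (Thu).
All 3 holidays fall on weekdays, so subtract 3.
Business days: 94 − 3 = 91.

91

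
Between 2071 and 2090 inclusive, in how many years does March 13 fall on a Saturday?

Day of week of March 13 in each year:
2071: Fri, 2072: Sun, 2073: Mon, 2074: Tue, 2075: Wed, 2076: Fri, 2077: Sat ✓, 2078: Sun, 2079: Mon, 2080: Wed, 2081: Thu, 2082: Fri, 2083: Sat ✓, 2084: Mon, 2085: Tue, 2086: Wed, 2087: Thu, 2088: Sat ✓, 2089: Sun, 2090: Mon
Saturdays: 2077, 2083, 2088.

3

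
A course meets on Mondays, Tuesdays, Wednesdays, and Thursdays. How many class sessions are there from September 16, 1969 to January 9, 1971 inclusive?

September 16, 1969 is a Tuesday.
That's 481 days from start to end, counting both.
481 = 7 × 68 + 5, so there are 68 full weeks plus 5 extra days.
Each full week contributes 4 days from the set (Mon, Tue, Wed, Thu): 68 × 4 = 272.
The 5 extra days are Tuesday, Wednesday, Thursday, Friday, Saturday — 3 of them qualify.
Total: 272 + 3 = 275.

275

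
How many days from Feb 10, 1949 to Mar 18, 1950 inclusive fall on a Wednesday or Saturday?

Feb 10, 1949 is a Thursday.
The range spans 402 days (inclusive of both endpoints).
402 = 7 × 57 + 3, so there are 57 full weeks plus 3 extra days.
Each full week contributes 2 days from the set (Wed, Sat): 57 × 2 = 114.
The 3 extra days are Thursday, Friday, Saturday — 1 of them qualifies.
Total: 114 + 1 = 115.

115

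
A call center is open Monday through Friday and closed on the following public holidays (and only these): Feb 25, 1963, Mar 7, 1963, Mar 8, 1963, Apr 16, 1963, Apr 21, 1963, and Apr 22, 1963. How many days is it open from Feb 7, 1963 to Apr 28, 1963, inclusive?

Feb 7, 1963 is a Thursday.
The range spans 81 days (inclusive of both endpoints).
81 = 7 × 11 + 4, so there are 11 full weeks plus 4 extra days.
Each full week contributes 5 weekdays (Mon–Fri): 11 × 5 = 55.
The 4 extra days are Thursday, Friday, Saturday, Sunday — 2 of them qualify.
Total: 55 + 2 = 57.
Holidays: Feb 25, 1963 (Mon); Mar 7, 1963 (Thu); Mar 8, 1963 (Fri); Apr 16, 1963 (Tue); Apr 21, 1963 (Sun); Apr 22, 1963 (Mon).
5 of the 6 holidays fall on weekdays; the rest are weekends and were already excluded.
Business days: 57 − 5 = 52.

52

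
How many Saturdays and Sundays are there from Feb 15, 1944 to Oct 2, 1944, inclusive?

66

Feb 15, 1944 is a Tuesday.
From Feb 15, 1944 to Oct 2, 1944 is 231 days inclusive.
231 = 7 × 33, so the span is exactly 33 full weeks.
Each full week contributes 2 weekend days (Sat, Sun): 33 × 2 = 66.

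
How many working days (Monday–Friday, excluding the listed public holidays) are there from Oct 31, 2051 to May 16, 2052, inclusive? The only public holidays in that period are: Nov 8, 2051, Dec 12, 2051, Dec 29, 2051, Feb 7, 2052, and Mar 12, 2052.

138

Oct 31, 2051 is a Tuesday.
The range spans 199 days (inclusive of both endpoints).
199 = 7 × 28 + 3, so there are 28 full weeks plus 3 extra days.
Each full week contributes 5 weekdays (Mon–Fri): 28 × 5 = 140.
The 3 extra days are Tue, Wed, Thu — 3 of them qualify.
Total: 140 + 3 = 143.
Holidays: Nov 8, 2051 (Wed); Dec 12, 2051 (Tue); Dec 29, 2051 (Fri); Feb 7, 2052 (Wed); Mar 12, 2052 (Tue).
All 5 holidays fall on weekdays, so subtract 5.
Business days: 143 − 5 = 138.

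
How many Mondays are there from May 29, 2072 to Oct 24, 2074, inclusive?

May 29, 2072 is a Sunday.
That's 879 days from start to end, counting both.
879 = 7 × 125 + 4, so there are 125 full weeks plus 4 extra days.
Each full week contributes one Monday: 125 so far.
The 4 extra days are Sunday, Monday, Tuesday, Wednesday — 1 of them qualifies.
Total: 125 + 1 = 126.

126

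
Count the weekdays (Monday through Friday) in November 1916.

22

1 November 1916 is a Wednesday.
The range spans 30 days (inclusive of both endpoints).
30 = 7 × 4 + 2, so there are 4 full weeks plus 2 extra days.
Each full week contributes 5 weekdays (Mon–Fri): 4 × 5 = 20.
The 2 extra days are Wed, Thu — 2 of them qualify.
Total: 20 + 2 = 22.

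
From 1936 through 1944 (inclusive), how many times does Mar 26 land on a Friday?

2

Day of week of March 26 in each year:
1936: Thu, 1937: Fri ✓, 1938: Sat, 1939: Sun, 1940: Tue, 1941: Wed, 1942: Thu, 1943: Fri ✓, 1944: Sun
Fridays: 1937, 1943.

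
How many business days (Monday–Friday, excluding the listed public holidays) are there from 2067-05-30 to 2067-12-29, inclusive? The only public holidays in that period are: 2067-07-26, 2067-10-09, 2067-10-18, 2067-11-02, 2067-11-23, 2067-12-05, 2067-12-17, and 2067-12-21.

2067-05-30 is a Monday.
The range spans 214 days (inclusive of both endpoints).
214 = 7 × 30 + 4, so there are 30 full weeks plus 4 extra days.
Each full week contributes 5 weekdays (Mon–Fri): 30 × 5 = 150.
The 4 extra days are Mon, Tue, Wed, Thu — 4 of them qualify.
Total: 150 + 4 = 154.
Holidays: 2067-07-26 (Tue); 2067-10-09 (Sun); 2067-10-18 (Tue); 2067-11-02 (Wed); 2067-11-23 (Wed); 2067-12-05 (Mon); 2067-12-17 (Sat); 2067-12-21 (Wed).
6 of the 8 holidays fall on weekdays; the rest are weekends and were already excluded.
Business days: 154 − 6 = 148.

148 business days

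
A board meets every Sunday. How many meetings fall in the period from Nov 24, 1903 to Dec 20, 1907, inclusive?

Nov 24, 1903 is a Tuesday.
The range spans 1488 days (inclusive of both endpoints).
1488 = 7 × 212 + 4, so there are 212 full weeks plus 4 extra days.
Each full week contributes one Sunday: 212 so far.
The 4 extra days are Tuesday, Wednesday, Thursday, Friday — none qualify.
Total: 212 + 0 = 212.

212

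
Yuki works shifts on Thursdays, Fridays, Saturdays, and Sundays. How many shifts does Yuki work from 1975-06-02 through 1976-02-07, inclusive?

1975-06-02 is a Monday.
From 1975-06-02 to 1976-02-07 is 251 days inclusive.
251 = 7 × 35 + 6, so there are 35 full weeks plus 6 extra days.
Each full week contributes 4 days from the set (Thu, Fri, Sat, Sun): 35 × 4 = 140.
The 6 extra days are Mon, Tue, Wed, Thu, Fri, Sat — 3 of them qualify.
Total: 140 + 3 = 143.

143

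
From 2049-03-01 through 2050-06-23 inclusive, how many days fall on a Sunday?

68

2049-03-01 is a Monday.
From 2049-03-01 to 2050-06-23 is 480 days inclusive.
480 = 7 × 68 + 4, so there are 68 full weeks plus 4 extra days.
Each full week contributes one Sunday: 68 so far.
The 4 extra days are Monday, Tuesday, Wednesday, Thursday — none qualify.
Total: 68 + 0 = 68.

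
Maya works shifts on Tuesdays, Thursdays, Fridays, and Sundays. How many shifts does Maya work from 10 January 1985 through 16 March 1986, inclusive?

10 January 1985 is a Thursday.
The range spans 431 days (inclusive of both endpoints).
431 = 7 × 61 + 4, so there are 61 full weeks plus 4 extra days.
Each full week contributes 4 days from the set (Tue, Thu, Fri, Sun): 61 × 4 = 244.
The 4 extra days are Thursday, Friday, Saturday, Sunday — 3 of them qualify.
Total: 244 + 3 = 247.

247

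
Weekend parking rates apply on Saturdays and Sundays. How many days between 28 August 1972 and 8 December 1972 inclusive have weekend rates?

28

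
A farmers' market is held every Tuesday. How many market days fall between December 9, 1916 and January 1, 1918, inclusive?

December 9, 1916 is a Saturday.
The range spans 389 days (inclusive of both endpoints).
389 = 7 × 55 + 4, so there are 55 full weeks plus 4 extra days.
Each full week contributes one Tuesday: 55 so far.
The 4 extra days are Sat, Sun, Mon, Tue — 1 of them qualifies.
Total: 55 + 1 = 56.

56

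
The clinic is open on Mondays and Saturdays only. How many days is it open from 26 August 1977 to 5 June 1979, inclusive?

26 August 1977 is a Friday.
That's 649 days from start to end, counting both.
649 = 7 × 92 + 5, so there are 92 full weeks plus 5 extra days.
Each full week contributes 2 days from the set (Mon, Sat): 92 × 2 = 184.
The 5 extra days are Friday, Saturday, Sunday, Monday, Tuesday — 2 of them qualify.
Total: 184 + 2 = 186.

186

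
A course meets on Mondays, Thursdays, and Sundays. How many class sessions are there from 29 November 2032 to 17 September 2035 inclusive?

439

29 November 2032 is a Monday.
The range spans 1023 days (inclusive of both endpoints).
1023 = 7 × 146 + 1, so there are 146 full weeks plus 1 extra day.
Each full week contributes 3 days from the set (Mon, Thu, Sun): 146 × 3 = 438.
The 1 extra day is Monday — 1 of them qualifies.
Total: 438 + 1 = 439.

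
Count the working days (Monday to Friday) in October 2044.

1 October 2044 is a Saturday.
That's 31 days from start to end, counting both.
31 = 7 × 4 + 3, so there are 4 full weeks plus 3 extra days.
Each full week contributes 5 weekdays (Mon–Fri): 4 × 5 = 20.
The 3 extra days are Saturday, Sunday, Monday — 1 of them qualifies.
Total: 20 + 1 = 21.

21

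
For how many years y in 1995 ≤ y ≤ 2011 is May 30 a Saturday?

2

Day of week of May 30 in each year:
1995: Tue, 1996: Thu, 1997: Fri, 1998: Sat ✓, 1999: Sun, 2000: Tue, 2001: Wed, 2002: Thu, 2003: Fri, 2004: Sun, 2005: Mon, 2006: Tue, 2007: Wed, 2008: Fri, 2009: Sat ✓, 2010: Sun, 2011: Mon
Saturdays: 1998, 2009.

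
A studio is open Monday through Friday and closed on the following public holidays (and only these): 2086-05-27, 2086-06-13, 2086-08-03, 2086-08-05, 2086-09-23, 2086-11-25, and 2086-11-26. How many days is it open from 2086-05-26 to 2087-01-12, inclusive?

2086-05-26 is a Sunday.
The range spans 232 days (inclusive of both endpoints).
232 = 7 × 33 + 1, so there are 33 full weeks plus 1 extra day.
Each full week contributes 5 weekdays (Mon–Fri): 33 × 5 = 165.
The 1 extra day is Sunday — none qualify.
Total: 165 + 0 = 165.
Holidays: 2086-05-27 (Mon); 2086-06-13 (Thu); 2086-08-03 (Sat); 2086-08-05 (Mon); 2086-09-23 (Mon); 2086-11-25 (Mon); 2086-11-26 (Tue).
6 of the 7 holidays fall on weekdays; the rest are weekends and were already excluded.
Business days: 165 − 6 = 159.

159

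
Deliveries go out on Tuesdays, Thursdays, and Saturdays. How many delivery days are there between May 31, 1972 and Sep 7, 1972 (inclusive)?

43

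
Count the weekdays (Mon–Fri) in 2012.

Jan 1, 2012 is a Sunday.
The range spans 366 days (inclusive of both endpoints).
366 = 7 × 52 + 2, so there are 52 full weeks plus 2 extra days.
Each full week contributes 5 weekdays (Mon–Fri): 52 × 5 = 260.
The 2 extra days are Sunday, Monday — 1 of them qualifies.
Total: 260 + 1 = 261.

261 weekdays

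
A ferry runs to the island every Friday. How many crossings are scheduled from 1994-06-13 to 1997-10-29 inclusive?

176

1994-06-13 is a Monday.
From 1994-06-13 to 1997-10-29 is 1235 days inclusive.
1235 = 7 × 176 + 3, so there are 176 full weeks plus 3 extra days.
Each full week contributes one Friday: 176 so far.
The 3 extra days are Mon, Tue, Wed — none qualify.
Total: 176 + 0 = 176.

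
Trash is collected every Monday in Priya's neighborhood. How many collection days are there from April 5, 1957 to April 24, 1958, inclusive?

April 5, 1957 is a Friday.
That's 385 days from start to end, counting both.
385 = 7 × 55, so the span is exactly 55 full weeks.
Each full week contributes one Monday: 55 so far.

55 Mondays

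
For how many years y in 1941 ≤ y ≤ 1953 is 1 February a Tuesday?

2

Day of week of February 1 in each year:
1941: Sat, 1942: Sun, 1943: Mon, 1944: Tue ✓, 1945: Thu, 1946: Fri, 1947: Sat, 1948: Sun, 1949: Tue ✓, 1950: Wed, 1951: Thu, 1952: Fri, 1953: Sun
Tuesdays: 1944, 1949.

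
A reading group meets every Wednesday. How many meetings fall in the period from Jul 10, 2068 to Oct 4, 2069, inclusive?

65 Wednesdays

Jul 10, 2068 is a Tuesday.
That's 452 days from start to end, counting both.
452 = 7 × 64 + 4, so there are 64 full weeks plus 4 extra days.
Each full week contributes one Wednesday: 64 so far.
The 4 extra days are Tuesday, Wednesday, Thursday, Friday — 1 of them qualifies.
Total: 64 + 1 = 65.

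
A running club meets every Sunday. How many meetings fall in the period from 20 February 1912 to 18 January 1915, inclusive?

20 February 1912 is a Tuesday.
That's 1064 days from start to end, counting both.
1064 = 7 × 152, so the span is exactly 152 full weeks.
Each full week contributes one Sunday: 152 so far.

152 Sundays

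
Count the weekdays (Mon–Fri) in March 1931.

22 weekdays

1931-03-01 is a Sunday.
That's 31 days from start to end, counting both.
31 = 7 × 4 + 3, so there are 4 full weeks plus 3 extra days.
Each full week contributes 5 weekdays (Mon–Fri): 4 × 5 = 20.
The 3 extra days are Sun, Mon, Tue — 2 of them qualify.
Total: 20 + 2 = 22.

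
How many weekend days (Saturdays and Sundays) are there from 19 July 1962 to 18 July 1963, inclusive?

104

19 July 1962 is a Thursday.
That's 365 days from start to end, counting both.
365 = 7 × 52 + 1, so there are 52 full weeks plus 1 extra day.
Each full week contributes 2 weekend days (Sat, Sun): 52 × 2 = 104.
The 1 extra day is Thu — none qualify.
Total: 104 + 0 = 104.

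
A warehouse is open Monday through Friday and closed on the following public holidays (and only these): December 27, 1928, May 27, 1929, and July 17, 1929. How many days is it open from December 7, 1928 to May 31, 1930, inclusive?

December 7, 1928 is a Friday.
From December 7, 1928 to May 31, 1930 is 541 days inclusive.
541 = 7 × 77 + 2, so there are 77 full weeks plus 2 extra days.
Each full week contributes 5 weekdays (Mon–Fri): 77 × 5 = 385.
The 2 extra days are Fri, Sat — 1 of them qualifies.
Total: 385 + 1 = 386.
Holidays: December 27, 1928 (Thu); May 27, 1929 (Mon); July 17, 1929 (Wed).
All 3 holidays fall on weekdays, so subtract 3.
Business days: 386 − 3 = 383.

383 business days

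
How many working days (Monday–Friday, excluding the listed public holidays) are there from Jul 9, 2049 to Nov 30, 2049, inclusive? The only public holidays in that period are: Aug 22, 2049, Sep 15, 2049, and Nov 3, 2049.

101

Jul 9, 2049 is a Friday.
From Jul 9, 2049 to Nov 30, 2049 is 145 days inclusive.
145 = 7 × 20 + 5, so there are 20 full weeks plus 5 extra days.
Each full week contributes 5 weekdays (Mon–Fri): 20 × 5 = 100.
The 5 extra days are Friday, Saturday, Sunday, Monday, Tuesday — 3 of them qualify.
Total: 100 + 3 = 103.
Holidays: Aug 22, 2049 (Sun); Sep 15, 2049 (Wed); Nov 3, 2049 (Wed).
2 of the 3 holidays fall on weekdays; the rest are weekends and were already excluded.
Business days: 103 − 2 = 101.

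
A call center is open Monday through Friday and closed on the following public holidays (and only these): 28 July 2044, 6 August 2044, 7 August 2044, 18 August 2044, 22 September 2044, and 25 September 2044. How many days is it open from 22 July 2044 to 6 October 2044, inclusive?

22 July 2044 is a Friday.
The range spans 77 days (inclusive of both endpoints).
77 = 7 × 11, so the span is exactly 11 full weeks.
Each full week contributes 5 weekdays (Mon–Fri): 11 × 5 = 55.
Holidays: 28 July 2044 (Thu); 6 August 2044 (Sat); 7 August 2044 (Sun); 18 August 2044 (Thu); 22 September 2044 (Thu); 25 September 2044 (Sun).
3 of the 6 holidays fall on weekdays; the rest are weekends and were already excluded.
Business days: 55 − 3 = 52.

52 working days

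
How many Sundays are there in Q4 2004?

13

2004-10-01 is a Friday.
From 2004-10-01 to 2004-12-31 is 92 days inclusive.
92 = 7 × 13 + 1, so there are 13 full weeks plus 1 extra day.
Each full week contributes one Sunday: 13 so far.
The 1 extra day is Friday — none qualify.
Total: 13 + 0 = 13.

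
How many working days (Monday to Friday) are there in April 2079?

20 weekdays

2079-04-01 is a Saturday.
From 2079-04-01 to 2079-04-30 is 30 days inclusive.
30 = 7 × 4 + 2, so there are 4 full weeks plus 2 extra days.
Each full week contributes 5 weekdays (Mon–Fri): 4 × 5 = 20.
The 2 extra days are Sat, Sun — none qualify.
Total: 20 + 0 = 20.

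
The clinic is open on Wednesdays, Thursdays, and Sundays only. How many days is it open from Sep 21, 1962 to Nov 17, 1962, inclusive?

Sep 21, 1962 is a Friday.
That's 58 days from start to end, counting both.
58 = 7 × 8 + 2, so there are 8 full weeks plus 2 extra days.
Each full week contributes 3 days from the set (Wed, Thu, Sun): 8 × 3 = 24.
The 2 extra days are Friday, Saturday — none qualify.
Total: 24 + 0 = 24.

24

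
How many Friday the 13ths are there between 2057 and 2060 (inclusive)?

7

Friday-the-13ths by year:
2057: Apr, Jul
2058: Sep, Dec
2059: Jun
2060: Feb, Aug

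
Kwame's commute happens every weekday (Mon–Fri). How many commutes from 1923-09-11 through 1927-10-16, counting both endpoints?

1069 weekdays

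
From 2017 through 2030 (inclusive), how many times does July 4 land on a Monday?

Day of week of July 4 in each year:
2017: Tue, 2018: Wed, 2019: Thu, 2020: Sat, 2021: Sun, 2022: Mon ✓, 2023: Tue, 2024: Thu, 2025: Fri, 2026: Sat, 2027: Sun, 2028: Tue, 2029: Wed, 2030: Thu
Mondays: 2022.

1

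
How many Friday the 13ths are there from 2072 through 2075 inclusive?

Friday-the-13ths by year:
2072: May
2073: Jan, Oct
2074: Apr, Jul
2075: Sep, Dec

7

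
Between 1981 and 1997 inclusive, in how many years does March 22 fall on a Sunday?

Day of week of March 22 in each year:
1981: Sun ✓, 1982: Mon, 1983: Tue, 1984: Thu, 1985: Fri, 1986: Sat, 1987: Sun ✓, 1988: Tue, 1989: Wed, 1990: Thu, 1991: Fri, 1992: Sun ✓, 1993: Mon, 1994: Tue, 1995: Wed, 1996: Fri, 1997: Sat
Sundays: 1981, 1987, 1992.

3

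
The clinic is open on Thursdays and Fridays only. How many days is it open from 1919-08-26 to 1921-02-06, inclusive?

152

1919-08-26 is a Tuesday.
That's 531 days from start to end, counting both.
531 = 7 × 75 + 6, so there are 75 full weeks plus 6 extra days.
Each full week contributes 2 days from the set (Thu, Fri): 75 × 2 = 150.
The 6 extra days are Tue, Wed, Thu, Fri, Sat, Sun — 2 of them qualify.
Total: 150 + 2 = 152.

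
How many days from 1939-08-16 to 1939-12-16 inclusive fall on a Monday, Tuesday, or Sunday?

51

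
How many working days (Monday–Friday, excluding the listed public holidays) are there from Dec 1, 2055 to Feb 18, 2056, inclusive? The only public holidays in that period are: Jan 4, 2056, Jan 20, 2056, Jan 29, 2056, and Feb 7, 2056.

55 working days

Dec 1, 2055 is a Wednesday.
From Dec 1, 2055 to Feb 18, 2056 is 80 days inclusive.
80 = 7 × 11 + 3, so there are 11 full weeks plus 3 extra days.
Each full week contributes 5 weekdays (Mon–Fri): 11 × 5 = 55.
The 3 extra days are Wed, Thu, Fri — 3 of them qualify.
Total: 55 + 3 = 58.
Holidays: Jan 4, 2056 (Tue); Jan 20, 2056 (Thu); Jan 29, 2056 (Sat); Feb 7, 2056 (Mon).
3 of the 4 holidays fall on weekdays; the rest are weekends and were already excluded.
Business days: 58 − 3 = 55.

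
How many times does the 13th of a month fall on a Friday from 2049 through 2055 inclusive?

11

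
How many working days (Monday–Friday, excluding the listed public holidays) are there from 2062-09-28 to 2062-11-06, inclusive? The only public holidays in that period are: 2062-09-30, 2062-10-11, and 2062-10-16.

2062-09-28 is a Thursday.
The range spans 40 days (inclusive of both endpoints).
40 = 7 × 5 + 5, so there are 5 full weeks plus 5 extra days.
Each full week contributes 5 weekdays (Mon–Fri): 5 × 5 = 25.
The 5 extra days are Thursday, Friday, Saturday, Sunday, Monday — 3 of them qualify.
Total: 25 + 3 = 28.
Holidays: 2062-09-30 (Sat); 2062-10-11 (Wed); 2062-10-16 (Mon).
2 of the 3 holidays fall on weekdays; the rest are weekends and were already excluded.
Business days: 28 − 2 = 26.

26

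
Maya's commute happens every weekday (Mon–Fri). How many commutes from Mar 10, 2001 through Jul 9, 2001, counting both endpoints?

86

Mar 10, 2001 is a Saturday.
That's 122 days from start to end, counting both.
122 = 7 × 17 + 3, so there are 17 full weeks plus 3 extra days.
Each full week contributes 5 weekdays (Mon–Fri): 17 × 5 = 85.
The 3 extra days are Saturday, Sunday, Monday — 1 of them qualifies.
Total: 85 + 1 = 86.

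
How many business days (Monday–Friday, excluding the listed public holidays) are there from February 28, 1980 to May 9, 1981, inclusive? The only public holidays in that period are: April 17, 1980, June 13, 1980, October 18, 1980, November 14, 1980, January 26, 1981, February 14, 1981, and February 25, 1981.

February 28, 1980 is a Thursday.
That's 437 days from start to end, counting both.
437 = 7 × 62 + 3, so there are 62 full weeks plus 3 extra days.
Each full week contributes 5 weekdays (Mon–Fri): 62 × 5 = 310.
The 3 extra days are Thursday, Friday, Saturday — 2 of them qualify.
Total: 310 + 2 = 312.
Holidays: April 17, 1980 (Thu); June 13, 1980 (Fri); October 18, 1980 (Sat); November 14, 1980 (Fri); January 26, 1981 (Mon); February 14, 1981 (Sat); February 25, 1981 (Wed).
5 of the 7 holidays fall on weekdays; the rest are weekends and were already excluded.
Business days: 312 − 5 = 307.

307 business days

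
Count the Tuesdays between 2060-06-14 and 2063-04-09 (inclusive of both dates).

2060-06-14 is a Monday.
From 2060-06-14 to 2063-04-09 is 1030 days inclusive.
1030 = 7 × 147 + 1, so there are 147 full weeks plus 1 extra day.
Each full week contributes one Tuesday: 147 so far.
The 1 extra day is Mon — none qualify.
Total: 147 + 0 = 147.

147 Tuesdays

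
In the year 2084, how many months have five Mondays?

4

A month has five Mondays exactly when Monday falls within its first (length − 28) days.
Jan: 31 days, starts Sat → 5 of Sat, Sun, Mon ✓
Feb: 29 days, starts Tue → 5 of Tue
Mar: 31 days, starts Wed → 5 of Wed, Thu, Fri
Apr: 30 days, starts Sat → 5 of Sat, Sun
May: 31 days, starts Mon → 5 of Mon, Tue, Wed ✓
Jun: 30 days, starts Thu → 5 of Thu, Fri
Jul: 31 days, starts Sat → 5 of Sat, Sun, Mon ✓
Aug: 31 days, starts Tue → 5 of Tue, Wed, Thu
Sep: 30 days, starts Fri → 5 of Fri, Sat
Oct: 31 days, starts Sun → 5 of Sun, Mon, Tue ✓
Nov: 30 days, starts Wed → 5 of Wed, Thu
Dec: 31 days, starts Fri → 5 of Fri, Sat, Sun
Months with five Mondays: Jan, May, Jul, Oct.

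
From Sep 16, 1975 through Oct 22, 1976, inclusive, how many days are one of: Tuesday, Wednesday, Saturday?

173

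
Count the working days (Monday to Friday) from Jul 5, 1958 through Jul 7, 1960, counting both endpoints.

Jul 5, 1958 is a Saturday.
The range spans 734 days (inclusive of both endpoints).
734 = 7 × 104 + 6, so there are 104 full weeks plus 6 extra days.
Each full week contributes 5 weekdays (Mon–Fri): 104 × 5 = 520.
The 6 extra days are Saturday, Sunday, Monday, Tuesday, Wednesday, Thursday — 4 of them qualify.
Total: 520 + 4 = 524.

524 weekdays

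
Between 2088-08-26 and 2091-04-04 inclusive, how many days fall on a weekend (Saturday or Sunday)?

272

2088-08-26 is a Thursday.
That's 952 days from start to end, counting both.
952 = 7 × 136, so the span is exactly 136 full weeks.
Each full week contributes 2 weekend days (Sat, Sun): 136 × 2 = 272.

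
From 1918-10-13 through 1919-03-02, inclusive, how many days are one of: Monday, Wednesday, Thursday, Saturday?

1918-10-13 is a Sunday.
That's 141 days from start to end, counting both.
141 = 7 × 20 + 1, so there are 20 full weeks plus 1 extra day.
Each full week contributes 4 days from the set (Mon, Wed, Thu, Sat): 20 × 4 = 80.
The 1 extra day is Sun — none qualify.
Total: 80 + 0 = 80.

80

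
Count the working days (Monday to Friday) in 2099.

January 1, 2099 is a Thursday.
From January 1, 2099 to December 31, 2099 is 365 days inclusive.
365 = 7 × 52 + 1, so there are 52 full weeks plus 1 extra day.
Each full week contributes 5 weekdays (Mon–Fri): 52 × 5 = 260.
The 1 extra day is Thu — 1 of them qualifies.
Total: 260 + 1 = 261.

261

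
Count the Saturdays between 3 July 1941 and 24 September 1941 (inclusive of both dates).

3 July 1941 is a Thursday.
That's 84 days from start to end, counting both.
84 = 7 × 12, so the span is exactly 12 full weeks.
Each full week contributes one Saturday: 12 so far.
Total: 12.

12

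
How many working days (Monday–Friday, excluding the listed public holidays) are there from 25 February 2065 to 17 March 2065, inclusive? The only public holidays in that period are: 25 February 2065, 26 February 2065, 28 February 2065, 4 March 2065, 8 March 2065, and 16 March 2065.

11

25 February 2065 is a Wednesday.
The range spans 21 days (inclusive of both endpoints).
21 = 7 × 3, so the span is exactly 3 full weeks.
Each full week contributes 5 weekdays (Mon–Fri): 3 × 5 = 15.
Total: 15.
Holidays: 25 February 2065 (Wed); 26 February 2065 (Thu); 28 February 2065 (Sat); 4 March 2065 (Wed); 8 March 2065 (Sun); 16 March 2065 (Mon).
4 of the 6 holidays fall on weekdays; the rest are weekends and were already excluded.
Business days: 15 − 4 = 11.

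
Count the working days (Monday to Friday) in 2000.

1 January 2000 is a Saturday.
From 1 January 2000 to 31 December 2000 is 366 days inclusive.
366 = 7 × 52 + 2, so there are 52 full weeks plus 2 extra days.
Each full week contributes 5 weekdays (Mon–Fri): 52 × 5 = 260.
The 2 extra days are Sat, Sun — none qualify.
Total: 260 + 0 = 260.

260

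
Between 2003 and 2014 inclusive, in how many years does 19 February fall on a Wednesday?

2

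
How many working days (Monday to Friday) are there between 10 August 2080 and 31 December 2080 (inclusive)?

10 August 2080 is a Saturday.
That's 144 days from start to end, counting both.
144 = 7 × 20 + 4, so there are 20 full weeks plus 4 extra days.
Each full week contributes 5 weekdays (Mon–Fri): 20 × 5 = 100.
The 4 extra days are Saturday, Sunday, Monday, Tuesday — 2 of them qualify.
Total: 100 + 2 = 102.

102 weekdays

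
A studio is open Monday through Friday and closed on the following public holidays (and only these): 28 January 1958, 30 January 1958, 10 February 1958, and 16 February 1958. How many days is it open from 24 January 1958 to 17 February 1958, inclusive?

24 January 1958 is a Friday.
The range spans 25 days (inclusive of both endpoints).
25 = 7 × 3 + 4, so there are 3 full weeks plus 4 extra days.
Each full week contributes 5 weekdays (Mon–Fri): 3 × 5 = 15.
The 4 extra days are Friday, Saturday, Sunday, Monday — 2 of them qualify.
Total: 15 + 2 = 17.
Holidays: 28 January 1958 (Tue); 30 January 1958 (Thu); 10 February 1958 (Mon); 16 February 1958 (Sun).
3 of the 4 holidays fall on weekdays; the rest are weekends and were already excluded.
Business days: 17 − 3 = 14.

14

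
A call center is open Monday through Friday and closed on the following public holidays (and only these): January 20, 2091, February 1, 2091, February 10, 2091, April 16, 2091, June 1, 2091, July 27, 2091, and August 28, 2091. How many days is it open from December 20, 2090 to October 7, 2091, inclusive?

203

December 20, 2090 is a Wednesday.
The range spans 292 days (inclusive of both endpoints).
292 = 7 × 41 + 5, so there are 41 full weeks plus 5 extra days.
Each full week contributes 5 weekdays (Mon–Fri): 41 × 5 = 205.
The 5 extra days are Wednesday, Thursday, Friday, Saturday, Sunday — 3 of them qualify.
Total: 205 + 3 = 208.
Holidays: January 20, 2091 (Sat); February 1, 2091 (Thu); February 10, 2091 (Sat); April 16, 2091 (Mon); June 1, 2091 (Fri); July 27, 2091 (Fri); August 28, 2091 (Tue).
5 of the 7 holidays fall on weekdays; the rest are weekends and were already excluded.
Business days: 208 − 5 = 203.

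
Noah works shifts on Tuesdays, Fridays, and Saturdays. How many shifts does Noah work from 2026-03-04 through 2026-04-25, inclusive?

23

2026-03-04 is a Wednesday.
The range spans 53 days (inclusive of both endpoints).
53 = 7 × 7 + 4, so there are 7 full weeks plus 4 extra days.
Each full week contributes 3 days from the set (Tue, Fri, Sat): 7 × 3 = 21.
The 4 extra days are Wed, Thu, Fri, Sat — 2 of them qualify.
Total: 21 + 2 = 23.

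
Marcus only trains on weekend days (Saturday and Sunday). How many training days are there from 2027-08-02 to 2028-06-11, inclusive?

90

2027-08-02 is a Monday.
From 2027-08-02 to 2028-06-11 is 315 days inclusive.
315 = 7 × 45, so the span is exactly 45 full weeks.
Each full week contributes 2 weekend days (Sat, Sun): 45 × 2 = 90.
Total: 90.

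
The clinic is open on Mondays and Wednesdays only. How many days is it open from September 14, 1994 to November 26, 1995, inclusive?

September 14, 1994 is a Wednesday.
From September 14, 1994 to November 26, 1995 is 439 days inclusive.
439 = 7 × 62 + 5, so there are 62 full weeks plus 5 extra days.
Each full week contributes 2 days from the set (Mon, Wed): 62 × 2 = 124.
The 5 extra days are Wed, Thu, Fri, Sat, Sun — 1 of them qualifies.
Total: 124 + 1 = 125.

125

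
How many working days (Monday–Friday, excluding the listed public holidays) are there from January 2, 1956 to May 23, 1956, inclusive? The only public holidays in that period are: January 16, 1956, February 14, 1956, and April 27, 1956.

100 working days

January 2, 1956 is a Monday.
The range spans 143 days (inclusive of both endpoints).
143 = 7 × 20 + 3, so there are 20 full weeks plus 3 extra days.
Each full week contributes 5 weekdays (Mon–Fri): 20 × 5 = 100.
The 3 extra days are Monday, Tuesday, Wednesday — 3 of them qualify.
Total: 100 + 3 = 103.
Holidays: January 16, 1956 (Mon); February 14, 1956 (Tue); April 27, 1956 (Fri).
All 3 holidays fall on weekdays, so subtract 3.
Business days: 103 − 3 = 100.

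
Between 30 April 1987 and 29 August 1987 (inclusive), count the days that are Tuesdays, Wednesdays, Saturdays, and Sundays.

69

30 April 1987 is a Thursday.
From 30 April 1987 to 29 August 1987 is 122 days inclusive.
122 = 7 × 17 + 3, so there are 17 full weeks plus 3 extra days.
Each full week contributes 4 days from the set (Tue, Wed, Sat, Sun): 17 × 4 = 68.
The 3 extra days are Thu, Fri, Sat — 1 of them qualifies.
Total: 68 + 1 = 69.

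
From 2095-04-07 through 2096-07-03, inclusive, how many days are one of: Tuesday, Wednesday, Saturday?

2095-04-07 is a Thursday.
The range spans 454 days (inclusive of both endpoints).
454 = 7 × 64 + 6, so there are 64 full weeks plus 6 extra days.
Each full week contributes 3 days from the set (Tue, Wed, Sat): 64 × 3 = 192.
The 6 extra days are Thursday, Friday, Saturday, Sunday, Monday, Tuesday — 2 of them qualify.
Total: 192 + 2 = 194.

194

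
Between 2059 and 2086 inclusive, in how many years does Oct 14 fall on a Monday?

Day of week of October 14 in each year:
2059: Tue, 2060: Thu, 2061: Fri, 2062: Sat, 2063: Sun, 2064: Tue, 2065: Wed, 2066: Thu, 2067: Fri, 2068: Sun, 2069: Mon ✓, 2070: Tue, 2071: Wed, 2072: Fri, 2073: Sat, 2074: Sun, 2075: Mon ✓, 2076: Wed, 2077: Thu, 2078: Fri, 2079: Sat, 2080: Mon ✓, 2081: Tue, 2082: Wed, 2083: Thu, 2084: Sat, 2085: Sun, 2086: Mon ✓
Mondays: 2069, 2075, 2080, 2086.

4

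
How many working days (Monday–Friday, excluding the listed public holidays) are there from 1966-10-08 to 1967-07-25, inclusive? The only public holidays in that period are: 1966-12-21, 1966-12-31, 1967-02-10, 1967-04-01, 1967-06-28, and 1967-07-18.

203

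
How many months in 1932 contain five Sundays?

A month has five Sundays exactly when Sunday falls within its first (length − 28) days.
Jan: 31 days, starts Fri → 5 of Fri, Sat, Sun ✓
Feb: 29 days, starts Mon → 5 of Mon
Mar: 31 days, starts Tue → 5 of Tue, Wed, Thu
Apr: 30 days, starts Fri → 5 of Fri, Sat
May: 31 days, starts Sun → 5 of Sun, Mon, Tue ✓
Jun: 30 days, starts Wed → 5 of Wed, Thu
Jul: 31 days, starts Fri → 5 of Fri, Sat, Sun ✓
Aug: 31 days, starts Mon → 5 of Mon, Tue, Wed
Sep: 30 days, starts Thu → 5 of Thu, Fri
Oct: 31 days, starts Sat → 5 of Sat, Sun, Mon ✓
Nov: 30 days, starts Tue → 5 of Tue, Wed
Dec: 31 days, starts Thu → 5 of Thu, Fri, Sat
Months with five Sundays: Jan, May, Jul, Oct.

4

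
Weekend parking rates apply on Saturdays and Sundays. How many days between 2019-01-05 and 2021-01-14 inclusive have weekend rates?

212

2019-01-05 is a Saturday.
That's 741 days from start to end, counting both.
741 = 7 × 105 + 6, so there are 105 full weeks plus 6 extra days.
Each full week contributes 2 weekend days (Sat, Sun): 105 × 2 = 210.
The 6 extra days are Sat, Sun, Mon, Tue, Wed, Thu — 2 of them qualify.
Total: 210 + 2 = 212.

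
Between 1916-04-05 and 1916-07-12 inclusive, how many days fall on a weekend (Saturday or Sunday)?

28

1916-04-05 is a Wednesday.
That's 99 days from start to end, counting both.
99 = 7 × 14 + 1, so there are 14 full weeks plus 1 extra day.
Each full week contributes 2 weekend days (Sat, Sun): 14 × 2 = 28.
The 1 extra day is Wed — none qualify.
Total: 28 + 0 = 28.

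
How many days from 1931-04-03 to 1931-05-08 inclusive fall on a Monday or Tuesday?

1931-04-03 is a Friday.
The range spans 36 days (inclusive of both endpoints).
36 = 7 × 5 + 1, so there are 5 full weeks plus 1 extra day.
Each full week contributes 2 days from the set (Mon, Tue): 5 × 2 = 10.
The 1 extra day is Fri — none qualify.
Total: 10 + 0 = 10.

10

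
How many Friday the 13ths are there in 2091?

2

The 13th falls on a Friday when the month's 13th has weekday Fri.
Jan 13 is Sat; Feb 13 is Tue; Mar 13 is Tue; Apr 13 is Fri ✓; May 13 is Sun; Jun 13 is Wed; Jul 13 is Fri ✓; Aug 13 is Mon; Sep 13 is Thu; Oct 13 is Sat; Nov 13 is Tue; Dec 13 is Thu.
Friday the 13ths: Apr, Jul.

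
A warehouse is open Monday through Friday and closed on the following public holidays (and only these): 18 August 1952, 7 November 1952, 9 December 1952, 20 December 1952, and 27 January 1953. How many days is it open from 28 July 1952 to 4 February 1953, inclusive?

134 working days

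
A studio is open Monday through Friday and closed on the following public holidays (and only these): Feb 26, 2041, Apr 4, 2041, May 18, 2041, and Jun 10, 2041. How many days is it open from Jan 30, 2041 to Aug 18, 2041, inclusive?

140

Jan 30, 2041 is a Wednesday.
The range spans 201 days (inclusive of both endpoints).
201 = 7 × 28 + 5, so there are 28 full weeks plus 5 extra days.
Each full week contributes 5 weekdays (Mon–Fri): 28 × 5 = 140.
The 5 extra days are Wed, Thu, Fri, Sat, Sun — 3 of them qualify.
Total: 140 + 3 = 143.
Holidays: Feb 26, 2041 (Tue); Apr 4, 2041 (Thu); May 18, 2041 (Sat); Jun 10, 2041 (Mon).
3 of the 4 holidays fall on weekdays; the rest are weekends and were already excluded.
Business days: 143 − 3 = 140.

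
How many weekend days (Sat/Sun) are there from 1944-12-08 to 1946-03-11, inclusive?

132

1944-12-08 is a Friday.
That's 459 days from start to end, counting both.
459 = 7 × 65 + 4, so there are 65 full weeks plus 4 extra days.
Each full week contributes 2 weekend days (Sat, Sun): 65 × 2 = 130.
The 4 extra days are Friday, Saturday, Sunday, Monday — 2 of them qualify.
Total: 130 + 2 = 132.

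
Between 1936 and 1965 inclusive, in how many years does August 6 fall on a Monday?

Day of week of August 6 in each year:
1936: Thu, 1937: Fri, 1938: Sat, 1939: Sun, 1940: Tue, 1941: Wed, 1942: Thu, 1943: Fri, 1944: Sun, 1945: Mon ✓, 1946: Tue, 1947: Wed, 1948: Fri, 1949: Sat, 1950: Sun, 1951: Mon ✓, 1952: Wed, 1953: Thu, 1954: Fri, 1955: Sat, 1956: Mon ✓, 1957: Tue, 1958: Wed, 1959: Thu, 1960: Sat, 1961: Sun, 1962: Mon ✓, 1963: Tue, 1964: Thu, 1965: Fri
Mondays: 1945, 1951, 1956, 1962.

4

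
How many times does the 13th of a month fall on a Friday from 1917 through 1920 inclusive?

7

Friday-the-13ths by year:
1917: Apr, Jul
1918: Sep, Dec
1919: Jun
1920: Feb, Aug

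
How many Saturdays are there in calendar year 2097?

Jan 1, 2097 is a Tuesday.
That's 365 days from start to end, counting both.
365 = 7 × 52 + 1, so there are 52 full weeks plus 1 extra day.
Each full week contributes one Saturday: 52 so far.
The 1 extra day is Tuesday — none qualify.
Total: 52 + 0 = 52.

52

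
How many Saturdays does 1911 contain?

1911-01-01 is a Sunday.
That's 365 days from start to end, counting both.
365 = 7 × 52 + 1, so there are 52 full weeks plus 1 extra day.
Each full week contributes one Saturday: 52 so far.
The 1 extra day is Sunday — none qualify.
Total: 52 + 0 = 52.

52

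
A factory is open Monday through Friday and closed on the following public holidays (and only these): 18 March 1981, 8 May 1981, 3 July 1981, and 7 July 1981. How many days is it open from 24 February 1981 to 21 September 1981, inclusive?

146 business days

24 February 1981 is a Tuesday.
From 24 February 1981 to 21 September 1981 is 210 days inclusive.
210 = 7 × 30, so the span is exactly 30 full weeks.
Each full week contributes 5 weekdays (Mon–Fri): 30 × 5 = 150.
Holidays: 18 March 1981 (Wed); 8 May 1981 (Fri); 3 July 1981 (Fri); 7 July 1981 (Tue).
All 4 holidays fall on weekdays, so subtract 4.
Business days: 150 − 4 = 146.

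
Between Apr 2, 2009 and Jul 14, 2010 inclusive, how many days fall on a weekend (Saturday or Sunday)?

Apr 2, 2009 is a Thursday.
That's 469 days from start to end, counting both.
469 = 7 × 67, so the span is exactly 67 full weeks.
Each full week contributes 2 weekend days (Sat, Sun): 67 × 2 = 134.

134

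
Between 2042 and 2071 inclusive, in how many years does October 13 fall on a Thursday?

Day of week of October 13 in each year:
2042: Mon, 2043: Tue, 2044: Thu ✓, 2045: Fri, 2046: Sat, 2047: Sun, 2048: Tue, 2049: Wed, 2050: Thu ✓, 2051: Fri, 2052: Sun, 2053: Mon, 2054: Tue, 2055: Wed, 2056: Fri, 2057: Sat, 2058: Sun, 2059: Mon, 2060: Wed, 2061: Thu ✓, 2062: Fri, 2063: Sat, 2064: Mon, 2065: Tue, 2066: Wed, 2067: Thu ✓, 2068: Sat, 2069: Sun, 2070: Mon, 2071: Tue
Thursdays: 2044, 2050, 2061, 2067.

4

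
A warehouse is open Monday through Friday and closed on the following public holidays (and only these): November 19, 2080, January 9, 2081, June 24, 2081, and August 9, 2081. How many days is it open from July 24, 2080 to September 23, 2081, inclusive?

302

July 24, 2080 is a Wednesday.
The range spans 427 days (inclusive of both endpoints).
427 = 7 × 61, so the span is exactly 61 full weeks.
Each full week contributes 5 weekdays (Mon–Fri): 61 × 5 = 305.
Holidays: November 19, 2080 (Tue); January 9, 2081 (Thu); June 24, 2081 (Tue); August 9, 2081 (Sat).
3 of the 4 holidays fall on weekdays; the rest are weekends and were already excluded.
Business days: 305 − 3 = 302.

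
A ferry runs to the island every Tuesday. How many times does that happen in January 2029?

5

2029-01-01 is a Monday.
That's 31 days from start to end, counting both.
31 = 7 × 4 + 3, so there are 4 full weeks plus 3 extra days.
Each full week contributes one Tuesday: 4 so far.
The 3 extra days are Monday, Tuesday, Wednesday — 1 of them qualifies.
Total: 4 + 1 = 5.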